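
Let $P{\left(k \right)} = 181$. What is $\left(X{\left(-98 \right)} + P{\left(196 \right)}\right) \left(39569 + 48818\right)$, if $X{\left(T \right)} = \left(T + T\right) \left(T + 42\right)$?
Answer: $986133759$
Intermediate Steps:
$X{\left(T \right)} = 2 T \left(42 + T\right)$
$\left(X{\left(-98 \right)} + P{\left(196 \right)}\right) \left(39569 + 48818\right) = \left(2 \left(-98\right) \left(42 - 98\right) + 181\right) \left(39569 + 48818\right) = \left(2 \left(-98\right) \left(-56\right) + 181\right) 88387 = \left(10976 + 181\right) 88387 = 11157 \cdot 88387 = 986133759$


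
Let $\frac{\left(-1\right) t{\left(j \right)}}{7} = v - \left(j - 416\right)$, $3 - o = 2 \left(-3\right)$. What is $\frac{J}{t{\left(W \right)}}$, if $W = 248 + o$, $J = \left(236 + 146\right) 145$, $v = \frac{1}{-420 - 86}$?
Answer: $- \frac{28027340}{563171} \approx -49.767$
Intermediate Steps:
$v = - \frac{1}{506}$ ($v = \frac{1}{-506} = - \frac{1}{506} \approx -0.0019763$)
$o = 9$ ($o = 3 - 2 \left(-3\right) = 3 - -6 = 3 + 6 = 9$)
$J = 55390$ ($J = 382 \cdot 145 = 55390$)
$W = 257$ ($W = 248 + 9 = 257$)
$t{\left(j \right)} = - \frac{1473465}{506} + 7 j$ ($t{\left(j \right)} = - 7 \left(- \frac{1}{506} - \left(j - 416\right)\right) = - 7 \left(- \frac{1}{506} - \left(-416 + j\right)\right) = - 7 \left(\frac{210495}{506} - j\right) = - \frac{1473465}{506} + 7 j$)
$\frac{J}{t{\left(W \right)}} = \frac{55390}{- \frac{1473465}{506} + 7 \cdot 257} = \frac{55390}{- \frac{1473465}{506} + 1799} = \frac{55390}{- \frac{563171}{506}} = 55390 \left(- \frac{506}{563171}\right) = - \frac{28027340}{563171}$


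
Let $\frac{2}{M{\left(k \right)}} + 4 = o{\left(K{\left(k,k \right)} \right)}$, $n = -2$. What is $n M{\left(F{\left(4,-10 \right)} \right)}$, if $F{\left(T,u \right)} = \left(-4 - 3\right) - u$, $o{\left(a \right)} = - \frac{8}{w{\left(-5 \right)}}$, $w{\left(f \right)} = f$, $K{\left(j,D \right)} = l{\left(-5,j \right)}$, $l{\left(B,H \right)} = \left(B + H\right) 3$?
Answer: $\frac{5}{3} \approx 1.6667$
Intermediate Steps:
$l{\left(B,H \right)} = 3 B + 3 H$
$K{\left(j,D \right)} = -15 + 3 j$ ($K{\left(j,D \right)} = 3 \left(-5\right) + 3 j = -15 + 3 j$)
$o{\left(a \right)} = \frac{8}{5}$ ($o{\left(a \right)} = - \frac{8}{-5} = \left(-8\right) \left(- \frac{1}{5}\right) = \frac{8}{5}$)
$F{\left(T,u \right)} = -7 - u$
$M{\left(k \right)} = - \frac{5}{6}$ ($M{\left(k \right)} = \frac{2}{-4 + \frac{8}{5}} = \frac{2}{- \frac{12}{5}} = 2 \left(- \frac{5}{12}\right) = - \frac{5}{6}$)
$n M{\left(F{\left(4,-10 \right)} \right)} = \left(-2\right) \left(- \frac{5}{6}\right) = \frac{5}{3}$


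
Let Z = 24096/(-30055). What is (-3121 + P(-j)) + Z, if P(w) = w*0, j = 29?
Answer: -93825751/30055 ≈ -3121.8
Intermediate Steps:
Z = -24096/30055 (Z = 24096*(-1/30055) = -24096/30055 ≈ -0.80173)
P(w) = 0
(-3121 + P(-j)) + Z = (-3121 + 0) - 24096/30055 = -3121 - 24096/30055 = -93825751/30055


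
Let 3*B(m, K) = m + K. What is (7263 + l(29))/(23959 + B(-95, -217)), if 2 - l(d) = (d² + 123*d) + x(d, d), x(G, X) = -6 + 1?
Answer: 2862/23855 ≈ 0.11997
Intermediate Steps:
x(G, X) = -5
B(m, K) = K/3 + m/3 (B(m, K) = (m + K)/3 = (K + m)/3 = K/3 + m/3)
l(d) = 7 - d² - 123*d (l(d) = 2 - ((d² + 123*d) - 5) = 2 - (-5 + d² + 123*d) = 2 + (5 - d² - 123*d) = 7 - d² - 123*d)
(7263 + l(29))/(23959 + B(-95, -217)) = (7263 + (7 - 1*29² - 123*29))/(23959 + ((⅓)*(-217) + (⅓)*(-95))) = (7263 + (7 - 1*841 - 3567))/(23959 + (-217/3 - 95/3)) = (7263 + (7 - 841 - 3567))/(23959 - 104) = (7263 - 4401)/23855 = 2862*(1/23855) = 2862/23855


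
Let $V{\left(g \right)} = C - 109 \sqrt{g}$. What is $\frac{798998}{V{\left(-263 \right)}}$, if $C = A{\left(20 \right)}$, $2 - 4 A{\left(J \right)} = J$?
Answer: $- \frac{14381964}{12498893} + \frac{348363128 i \sqrt{263}}{12498893} \approx -1.1507 + 452.0 i$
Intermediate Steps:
$A{\left(J \right)} = \frac{1}{2} - \frac{J}{4}$
$C = - \frac{9}{2}$ ($C = \frac{1}{2} - 5 = - \frac{9}{2} \approx -4.5$)
$V{\left(g \right)} = - \frac{9}{2} - 109 \sqrt{g}$
$\frac{798998}{V{\left(-263 \right)}} = \frac{798998}{- \frac{9}{2} - 109 \sqrt{-263}} = \frac{798998}{- \frac{9}{2} - 109 i \sqrt{263}}$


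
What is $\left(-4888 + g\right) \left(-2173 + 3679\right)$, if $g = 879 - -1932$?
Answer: $-3127962$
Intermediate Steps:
$g = 2811$ ($g = 879 + 1932 = 2811$)
$\left(-4888 + g\right) \left(-2173 + 3679\right) = \left(-4888 + 2811\right) \left(-2173 + 3679\right) = \left(-2077\right) 1506 = -3127962$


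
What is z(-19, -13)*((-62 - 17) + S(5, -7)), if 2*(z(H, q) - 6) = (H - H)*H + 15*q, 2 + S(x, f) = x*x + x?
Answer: 9333/2 ≈ 4666.5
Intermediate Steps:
S(x, f) = -2 + x + x² (S(x, f) = -2 + (x*x + x) = -2 + (x² + x) = -2 + (x + x²) = -2 + x + x²)
z(H, q) = 6 + 15*q/2 (z(H, q) = 6 + ((H - H)*H + 15*q)/2 = 6 + (0*H + 15*q)/2 = 6 + (0 + 15*q)/2 = 6 + (15*q)/2 = 6 + 15*q/2)
z(-19, -13)*((-62 - 17) + S(5, -7)) = (6 + (15/2)*(-13))*((-62 - 17) + (-2 + 5 + 5²)) = (6 - 195/2)*(-79 + (-2 + 5 + 25)) = -183*(-79 + 28)/2 = -183/2*(-51) = 9333/2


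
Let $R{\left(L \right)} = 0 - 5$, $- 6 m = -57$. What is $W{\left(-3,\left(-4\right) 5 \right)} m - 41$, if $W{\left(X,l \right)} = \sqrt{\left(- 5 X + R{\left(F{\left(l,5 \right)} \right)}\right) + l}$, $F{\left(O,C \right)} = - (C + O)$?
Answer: $-41 + \frac{19 i \sqrt{10}}{2} \approx -41.0 + 30.042 i$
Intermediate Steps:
$F{\left(O,C \right)} = - C - O$
$m = \frac{19}{2}$ ($m = \left(- \frac{1}{6}\right) \left(-57\right) = \frac{19}{2} \approx 9.5$)
$R{\left(L \right)} = -5$
$W{\left(X,l \right)} = \sqrt{-5 + l - 5 X}$ ($W{\left(X,l \right)} = \sqrt{\left(- 5 X - 5\right) + l} = \sqrt{\left(-5 - 5 X\right) + l} = \sqrt{-5 + l - 5 X}$)
$W{\left(-3,\left(-4\right) 5 \right)} m - 41 = \sqrt{-5 - 20 - -15} \cdot \frac{19}{2} - 41 = \sqrt{-5 - 20 + 15} \cdot \frac{19}{2} - 41 = \sqrt{-10} \cdot \frac{19}{2} - 41 = i \sqrt{10} \cdot \frac{19}{2} - 41 = \frac{19 i \sqrt{10}}{2} - 41 = -41 + \frac{19 i \sqrt{10}}{2}$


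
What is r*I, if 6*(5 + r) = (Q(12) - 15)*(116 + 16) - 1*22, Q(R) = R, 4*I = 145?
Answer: -8120/3 ≈ -2706.7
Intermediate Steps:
I = 145/4 (I = (¼)*145 = 145/4 ≈ 36.250)
r = -224/3 (r = -5 + ((12 - 15)*(116 + 16) - 1*22)/6 = -5 + (-3*132 - 22)/6 = -5 + (-396 - 22)/6 = -5 + (⅙)*(-418) = -5 - 209/3 = -224/3 ≈ -74.667)
r*I = -224/3*145/4 = -8120/3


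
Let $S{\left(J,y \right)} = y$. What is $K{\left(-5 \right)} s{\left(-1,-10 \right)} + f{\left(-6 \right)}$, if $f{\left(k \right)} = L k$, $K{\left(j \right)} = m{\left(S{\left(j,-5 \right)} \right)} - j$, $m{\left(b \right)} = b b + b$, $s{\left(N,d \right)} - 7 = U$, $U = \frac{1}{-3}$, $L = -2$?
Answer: $\frac{536}{3} \approx 178.67$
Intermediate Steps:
$U = - \frac{1}{3} \approx -0.33333$
$s{\left(N,d \right)} = \frac{20}{3}$ ($s{\left(N,d \right)} = 7 - \frac{1}{3} = \frac{20}{3}$)
$m{\left(b \right)} = b + b^{2}$ ($m{\left(b \right)} = b^{2} + b = b + b^{2}$)
$K{\left(j \right)} = 20 - j$ ($K{\left(j \right)} = - 5 \left(1 - 5\right) - j = \left(-5\right) \left(-4\right) - j = 20 - j$)
$f{\left(k \right)} = - 2 k$
$K{\left(-5 \right)} s{\left(-1,-10 \right)} + f{\left(-6 \right)} = \left(20 - -5\right) \frac{20}{3} - -12 = \left(20 + 5\right) \frac{20}{3} + 12 = 25 \cdot \frac{20}{3} + 12 = \frac{500}{3} + 12 = \frac{536}{3}$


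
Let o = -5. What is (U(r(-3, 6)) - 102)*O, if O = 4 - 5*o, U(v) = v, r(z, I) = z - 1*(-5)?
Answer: -2900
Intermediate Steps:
r(z, I) = 5 + z (r(z, I) = z + 5 = 5 + z)
O = 29 (O = 4 - 5*(-5) = 4 + 25 = 29)
(U(r(-3, 6)) - 102)*O = ((5 - 3) - 102)*29 = (2 - 102)*29 = -100*29 = -2900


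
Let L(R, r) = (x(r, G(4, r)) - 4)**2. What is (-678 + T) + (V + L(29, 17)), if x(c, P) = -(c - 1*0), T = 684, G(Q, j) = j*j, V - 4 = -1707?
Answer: -1256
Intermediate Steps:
V = -1703 (V = 4 - 1707 = -1703)
G(Q, j) = j**2
x(c, P) = -c (x(c, P) = -(c + 0) = -c)
L(R, r) = (-4 - r)**2 (L(R, r) = (-r - 4)**2 = (-4 - r)**2)
(-678 + T) + (V + L(29, 17)) = (-678 + 684) + (-1703 + (4 + 17)**2) = 6 + (-1703 + 21**2) = 6 + (-1703 + 441) = 6 - 1262 = -1256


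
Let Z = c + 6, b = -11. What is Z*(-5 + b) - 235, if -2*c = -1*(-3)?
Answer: -307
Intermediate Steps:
c = -3/2 (c = -(-1)*(-3)/2 = -½*3 = -3/2 ≈ -1.5000)
Z = 9/2 (Z = -3/2 + 6 = 9/2 ≈ 4.5000)
Z*(-5 + b) - 235 = 9*(-5 - 11)/2 - 235 = (9/2)*(-16) - 235 = -72 - 235 = -307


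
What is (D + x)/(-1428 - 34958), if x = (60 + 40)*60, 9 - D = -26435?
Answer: -16222/18193 ≈ -0.89166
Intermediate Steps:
D = 26444 (D = 9 - 1*(-26435) = 9 + 26435 = 26444)
x = 6000 (x = 100*60 = 6000)
(D + x)/(-1428 - 34958) = (26444 + 6000)/(-1428 - 34958) = 32444/(-36386) = 32444*(-1/36386) = -16222/18193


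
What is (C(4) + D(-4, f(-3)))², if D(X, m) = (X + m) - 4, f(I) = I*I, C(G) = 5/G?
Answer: 81/16 ≈ 5.0625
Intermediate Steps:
f(I) = I²
D(X, m) = -4 + X + m
(C(4) + D(-4, f(-3)))² = (5/4 + (-4 - 4 + (-3)²))² = (5*(¼) + (-4 - 4 + 9))² = (5/4 + 1)² = (9/4)² = 81/16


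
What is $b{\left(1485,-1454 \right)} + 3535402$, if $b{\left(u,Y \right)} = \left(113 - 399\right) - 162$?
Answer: $3534954$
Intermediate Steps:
$b{\left(u,Y \right)} = -448$ ($b{\left(u,Y \right)} = -286 - 162 = -448$)
$b{\left(1485,-1454 \right)} + 3535402 = -448 + 3535402 = 3534954$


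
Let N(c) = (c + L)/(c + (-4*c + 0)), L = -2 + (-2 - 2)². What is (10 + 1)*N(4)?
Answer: -33/2 ≈ -16.500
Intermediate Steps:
L = 14 (L = -2 + (-4)² = -2 + 16 = 14)
N(c) = -(14 + c)/(3*c) (N(c) = (c + 14)/(c + (-4*c + 0)) = (14 + c)/(c - 4*c) = (14 + c)/((-3*c)) = (14 + c)*(-1/(3*c)) = -(14 + c)/(3*c))
(10 + 1)*N(4) = (10 + 1)*((⅓)*(-14 - 1*4)/4) = 11*((⅓)*(¼)*(-14 - 4)) = 11*((⅓)*(¼)*(-18)) = 11*(-3/2) = -33/2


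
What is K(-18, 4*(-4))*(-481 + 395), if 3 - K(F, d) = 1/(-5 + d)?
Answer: -5504/21 ≈ -262.10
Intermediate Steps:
K(F, d) = 3 - 1/(-5 + d)
K(-18, 4*(-4))*(-481 + 395) = ((-16 + 3*(4*(-4)))/(-5 + 4*(-4)))*(-481 + 395) = ((-16 + 3*(-16))/(-5 - 16))*(-86) = ((-16 - 48)/(-21))*(-86) = -1/21*(-64)*(-86) = (64/21)*(-86) = -5504/21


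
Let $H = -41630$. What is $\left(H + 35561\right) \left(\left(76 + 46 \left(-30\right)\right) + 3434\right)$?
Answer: $-12926970$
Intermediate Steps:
$\left(H + 35561\right) \left(\left(76 + 46 \left(-30\right)\right) + 3434\right) = \left(-41630 + 35561\right) \left(\left(76 + 46 \left(-30\right)\right) + 3434\right) = - 6069 \left(\left(76 - 1380\right) + 3434\right) = - 6069 \left(-1304 + 3434\right) = \left(-6069\right) 2130 = -12926970$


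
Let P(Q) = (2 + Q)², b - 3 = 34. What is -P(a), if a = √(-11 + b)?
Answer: -(2 + √26)² ≈ -50.396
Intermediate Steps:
b = 37 (b = 3 + 34 = 37)
a = √26 (a = √(-11 + 37) = √26 ≈ 5.0990)
-P(a) = -(2 + √26)²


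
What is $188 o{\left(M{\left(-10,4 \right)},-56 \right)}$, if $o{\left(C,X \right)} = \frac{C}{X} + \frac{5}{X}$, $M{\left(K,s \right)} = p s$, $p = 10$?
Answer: $- \frac{2115}{14} \approx -151.07$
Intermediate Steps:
$M{\left(K,s \right)} = 10 s$
$o{\left(C,X \right)} = \frac{5}{X} + \frac{C}{X}$
$188 o{\left(M{\left(-10,4 \right)},-56 \right)} = 188 \frac{5 + 10 \cdot 4}{-56} = 188 \left(- \frac{5 + 40}{56}\right) = 188 \left(\left(- \frac{1}{56}\right) 45\right) = 188 \left(- \frac{45}{56}\right) = - \frac{2115}{14}$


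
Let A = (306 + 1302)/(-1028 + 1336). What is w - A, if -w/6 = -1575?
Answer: 727248/77 ≈ 9444.8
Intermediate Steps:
w = 9450 (w = -6*(-1575) = 9450)
A = 402/77 (A = 1608/308 = 1608*(1/308) = 402/77 ≈ 5.2208)
w - A = 9450 - 1*402/77 = 9450 - 402/77 = 727248/77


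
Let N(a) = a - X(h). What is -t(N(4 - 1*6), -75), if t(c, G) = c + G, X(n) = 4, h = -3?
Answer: 81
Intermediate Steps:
N(a) = -4 + a (N(a) = a - 1*4 = a - 4 = -4 + a)
t(c, G) = G + c
-t(N(4 - 1*6), -75) = -(-75 + (-4 + (4 - 1*6))) = -(-75 + (-4 + (4 - 6))) = -(-75 + (-4 - 2)) = -(-75 - 6) = -1*(-81) = 81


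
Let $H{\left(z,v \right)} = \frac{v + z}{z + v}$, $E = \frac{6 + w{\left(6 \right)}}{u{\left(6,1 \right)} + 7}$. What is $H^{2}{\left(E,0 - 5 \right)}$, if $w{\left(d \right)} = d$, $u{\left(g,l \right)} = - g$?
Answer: $1$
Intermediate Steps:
$E = 12$ ($E = \frac{6 + 6}{\left(-1\right) 6 + 7} = \frac{12}{-6 + 7} = \frac{12}{1} = 12 \cdot 1 = 12$)
$H{\left(z,v \right)} = 1$ ($H{\left(z,v \right)} = \frac{v + z}{v + z} = 1$)
$H^{2}{\left(E,0 - 5 \right)} = 1^{2} = 1$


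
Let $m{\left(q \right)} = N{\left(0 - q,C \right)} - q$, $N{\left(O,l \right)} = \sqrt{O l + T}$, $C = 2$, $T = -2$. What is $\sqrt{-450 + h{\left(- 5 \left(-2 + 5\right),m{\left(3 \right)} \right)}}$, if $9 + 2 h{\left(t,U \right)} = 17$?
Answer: $i \sqrt{446} \approx 21.119 i$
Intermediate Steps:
$N{\left(O,l \right)} = \sqrt{-2 + O l}$ ($N{\left(O,l \right)} = \sqrt{O l - 2} = \sqrt{-2 + O l}$)
$m{\left(q \right)} = \sqrt{-2 - 2 q} - q$ ($m{\left(q \right)} = \sqrt{-2 + \left(0 - q\right) 2} - q = \sqrt{-2 + - q 2} - q = \sqrt{-2 - 2 q} - q$)
$h{\left(t,U \right)} = 4$ ($h{\left(t,U \right)} = - \frac{9}{2} + \frac{1}{2} \cdot 17 = - \frac{9}{2} + \frac{17}{2} = 4$)
$\sqrt{-450 + h{\left(- 5 \left(-2 + 5\right),m{\left(3 \right)} \right)}} = \sqrt{-450 + 4} = \sqrt{-446} = i \sqrt{446}$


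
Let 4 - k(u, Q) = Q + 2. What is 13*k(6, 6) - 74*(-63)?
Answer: 4610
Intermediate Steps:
k(u, Q) = 2 - Q (k(u, Q) = 4 - (Q + 2) = 4 - (2 + Q) = 4 + (-2 - Q) = 2 - Q)
13*k(6, 6) - 74*(-63) = 13*(2 - 1*6) - 74*(-63) = 13*(2 - 6) + 4662 = 13*(-4) + 4662 = -52 + 4662 = 4610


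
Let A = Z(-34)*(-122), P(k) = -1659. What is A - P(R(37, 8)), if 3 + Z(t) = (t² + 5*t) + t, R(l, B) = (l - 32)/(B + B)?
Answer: -114119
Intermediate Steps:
R(l, B) = (-32 + l)/(2*B) (R(l, B) = (-32 + l)/((2*B)) = (-32 + l)*(1/(2*B)) = (-32 + l)/(2*B))
Z(t) = -3 + t² + 6*t (Z(t) = -3 + ((t² + 5*t) + t) = -3 + (t² + 6*t) = -3 + t² + 6*t)
A = -115778 (A = (-3 + (-34)² + 6*(-34))*(-122) = (-3 + 1156 - 204)*(-122) = 949*(-122) = -115778)
A - P(R(37, 8)) = -115778 - 1*(-1659) = -115778 + 1659 = -114119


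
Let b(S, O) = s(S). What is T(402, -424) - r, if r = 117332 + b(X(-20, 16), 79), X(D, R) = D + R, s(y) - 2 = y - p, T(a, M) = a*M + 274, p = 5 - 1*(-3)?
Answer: -287496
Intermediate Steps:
p = 8 (p = 5 + 3 = 8)
T(a, M) = 274 + M*a (T(a, M) = M*a + 274 = 274 + M*a)
s(y) = -6 + y (s(y) = 2 + (y - 1*8) = 2 + (y - 8) = 2 + (-8 + y) = -6 + y)
b(S, O) = -6 + S
r = 117322 (r = 117332 + (-6 + (-20 + 16)) = 117332 + (-6 - 4) = 117332 - 10 = 117322)
T(402, -424) - r = (274 - 424*402) - 1*117322 = (274 - 170448) - 117322 = -170174 - 117322 = -287496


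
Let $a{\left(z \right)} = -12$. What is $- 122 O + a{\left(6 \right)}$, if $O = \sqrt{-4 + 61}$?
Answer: $-12 - 122 \sqrt{57} \approx -933.08$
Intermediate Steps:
$O = \sqrt{57} \approx 7.5498$
$- 122 O + a{\left(6 \right)} = - 122 \sqrt{57} - 12 = -12 - 122 \sqrt{57}$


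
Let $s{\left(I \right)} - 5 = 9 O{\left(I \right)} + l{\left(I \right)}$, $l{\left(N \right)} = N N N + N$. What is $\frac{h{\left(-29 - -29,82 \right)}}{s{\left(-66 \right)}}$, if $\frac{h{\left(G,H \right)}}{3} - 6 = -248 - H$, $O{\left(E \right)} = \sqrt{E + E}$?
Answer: $\frac{279505404}{82689038941} + \frac{17496 i \sqrt{33}}{82689038941} \approx 0.0033802 + 1.2155 \cdot 10^{-6} i$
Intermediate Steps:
$O{\left(E \right)} = \sqrt{2} \sqrt{E}$ ($O{\left(E \right)} = \sqrt{2 E} = \sqrt{2} \sqrt{E}$)
$h{\left(G,H \right)} = -726 - 3 H$ ($h{\left(G,H \right)} = 18 + 3 \left(-248 - H\right) = 18 - \left(744 + 3 H\right) = -726 - 3 H$)
$l{\left(N \right)} = N + N^{3}$ ($l{\left(N \right)} = N^{2} N + N = N^{3} + N = N + N^{3}$)
$s{\left(I \right)} = 5 + I + I^{3} + 9 \sqrt{2} \sqrt{I}$ ($s{\left(I \right)} = 5 + \left(9 \sqrt{2} \sqrt{I} + \left(I + I^{3}\right)\right) = 5 + \left(I + I^{3} + 9 \sqrt{2} \sqrt{I}\right) = 5 + I + I^{3} + 9 \sqrt{2} \sqrt{I}$)
$\frac{h{\left(-29 - -29,82 \right)}}{s{\left(-66 \right)}} = \frac{-726 - 246}{5 - 66 + \left(-66\right)^{3} + 9 \sqrt{2} \sqrt{-66}} = \frac{-726 - 246}{5 - 66 - 287496 + 9 \sqrt{2} i \sqrt{66}} = - \frac{972}{5 - 66 - 287496 + 18 i \sqrt{33}} = - \frac{972}{-287557 + 18 i \sqrt{33}}$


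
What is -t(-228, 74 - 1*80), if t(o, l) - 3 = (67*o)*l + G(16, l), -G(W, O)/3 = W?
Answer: -91611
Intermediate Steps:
G(W, O) = -3*W
t(o, l) = -45 + 67*l*o (t(o, l) = 3 + ((67*o)*l - 3*16) = 3 + (67*l*o - 48) = 3 + (-48 + 67*l*o) = -45 + 67*l*o)
-t(-228, 74 - 1*80) = -(-45 + 67*(74 - 1*80)*(-228)) = -(-45 + 67*(74 - 80)*(-228)) = -(-45 + 67*(-6)*(-228)) = -(-45 + 91656) = -1*91611 = -91611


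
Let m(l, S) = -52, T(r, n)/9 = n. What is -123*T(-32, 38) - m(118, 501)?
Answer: -42014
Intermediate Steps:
T(r, n) = 9*n
-123*T(-32, 38) - m(118, 501) = -1107*38 - 1*(-52) = -123*342 + 52 = -42066 + 52 = -42014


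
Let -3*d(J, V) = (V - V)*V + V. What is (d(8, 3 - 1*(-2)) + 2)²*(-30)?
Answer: -10/3 ≈ -3.3333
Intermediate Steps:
d(J, V) = -V/3 (d(J, V) = -((V - V)*V + V)/3 = -(0*V + V)/3 = -(0 + V)/3 = -V/3)
(d(8, 3 - 1*(-2)) + 2)²*(-30) = (-(3 - 1*(-2))/3 + 2)²*(-30) = (-(3 + 2)/3 + 2)²*(-30) = (-⅓*5 + 2)²*(-30) = (-5/3 + 2)²*(-30) = (⅓)²*(-30) = (⅑)*(-30) = -10/3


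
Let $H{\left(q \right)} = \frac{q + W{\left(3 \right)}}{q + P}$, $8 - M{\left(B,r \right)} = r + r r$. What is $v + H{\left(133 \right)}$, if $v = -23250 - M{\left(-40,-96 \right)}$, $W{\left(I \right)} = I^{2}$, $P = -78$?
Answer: $- \frac{777448}{55} \approx -14135.0$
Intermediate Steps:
$M{\left(B,r \right)} = 8 - r - r^{2}$ ($M{\left(B,r \right)} = 8 - \left(r + r r\right) = 8 - \left(r + r^{2}\right) = 8 - r - r^{2}$)
$H{\left(q \right)} = \frac{9 + q}{-78 + q}$ ($H{\left(q \right)} = \frac{q + 3^{2}}{q - 78} = \frac{q + 9}{-78 + q} = \frac{9 + q}{-78 + q}$)
$v = -14138$ ($v = -23250 - \left(8 - -96 - \left(-96\right)^{2}\right) = -23250 - \left(8 + 96 - 9216\right) = -23250 - -9112 = -23250 + 9112 = -14138$)
$v + H{\left(133 \right)} = -14138 + \frac{9 + 133}{-78 + 133} = -14138 + \frac{1}{55} \cdot 142 = -14138 + \frac{142}{55} = - \frac{777448}{55}$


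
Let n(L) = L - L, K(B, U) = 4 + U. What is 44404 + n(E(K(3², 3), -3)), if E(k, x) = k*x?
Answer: 44404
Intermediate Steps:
n(L) = 0
44404 + n(E(K(3², 3), -3)) = 44404 + 0 = 44404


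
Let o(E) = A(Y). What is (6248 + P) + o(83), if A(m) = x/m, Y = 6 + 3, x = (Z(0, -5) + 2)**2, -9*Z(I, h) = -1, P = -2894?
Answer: 2445427/729 ≈ 3354.5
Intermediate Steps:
Z(I, h) = 1/9 (Z(I, h) = -1/9*(-1) = 1/9)
x = 361/81 (x = (1/9 + 2)**2 = (19/9)**2 = 361/81 ≈ 4.4568)
Y = 9
A(m) = 361/(81*m)
o(E) = 361/729 (o(E) = (361/81)/9 = (361/81)*(1/9) = 361/729)
(6248 + P) + o(83) = (6248 - 2894) + 361/729 = 3354 + 361/729 = 2445427/729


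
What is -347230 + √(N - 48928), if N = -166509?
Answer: -347230 + I*√215437 ≈ -3.4723e+5 + 464.15*I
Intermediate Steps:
-347230 + √(N - 48928) = -347230 + √(-166509 - 48928) = -347230 + √(-215437) = -347230 + I*√215437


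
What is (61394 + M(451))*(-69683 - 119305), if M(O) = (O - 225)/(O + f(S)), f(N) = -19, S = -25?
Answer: -208850906533/18 ≈ -1.1603e+10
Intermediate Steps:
M(O) = (-225 + O)/(-19 + O) (M(O) = (O - 225)/(O - 19) = (-225 + O)/(-19 + O))
(61394 + M(451))*(-69683 - 119305) = (61394 + (-225 + 451)/(-19 + 451))*(-69683 - 119305) = (61394 + 226/432)*(-188988) = (61394 + (1/432)*226)*(-188988) = (61394 + 113/216)*(-188988) = (13261217/216)*(-188988) = -208850906533/18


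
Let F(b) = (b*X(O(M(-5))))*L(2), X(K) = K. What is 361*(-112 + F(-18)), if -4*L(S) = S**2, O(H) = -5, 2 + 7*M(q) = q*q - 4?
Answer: -72922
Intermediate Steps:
M(q) = -6/7 + q**2/7 (M(q) = -2/7 + (q*q - 4)/7 = -2/7 + (q**2 - 4)/7 = -2/7 + (-4 + q**2)/7 = -2/7 + (-4/7 + q**2/7) = -6/7 + q**2/7)
L(S) = -S**2/4
F(b) = 5*b (F(b) = (b*(-5))*(-1/4*2**2) = (-5*b)*(-1/4*4) = -5*b*(-1) = 5*b)
361*(-112 + F(-18)) = 361*(-112 + 5*(-18)) = 361*(-112 - 90) = 361*(-202) = -72922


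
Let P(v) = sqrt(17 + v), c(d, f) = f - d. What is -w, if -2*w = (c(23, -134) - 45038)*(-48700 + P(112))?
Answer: 1100498250 - 45195*sqrt(129)/2 ≈ 1.1002e+9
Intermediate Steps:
w = -1100498250 + 45195*sqrt(129)/2 (w = -((-134 - 1*23) - 45038)*(-48700 + sqrt(17 + 112))/2 = -((-134 - 23) - 45038)*(-48700 + sqrt(129))/2 = -(-157 - 45038)*(-48700 + sqrt(129))/2 = -(-45195)*(-48700 + sqrt(129))/2 = -(2200996500 - 45195*sqrt(129))/2 = -1100498250 + 45195*sqrt(129)/2 ≈ -1.1002e+9)
-w = -(-1100498250 + 45195*sqrt(129)/2) = 1100498250 - 45195*sqrt(129)/2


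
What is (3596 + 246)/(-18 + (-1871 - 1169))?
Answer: -1921/1529 ≈ -1.2564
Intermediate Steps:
(3596 + 246)/(-18 + (-1871 - 1169)) = 3842/(-18 - 3040) = 3842/(-3058) = 3842*(-1/3058) = -1921/1529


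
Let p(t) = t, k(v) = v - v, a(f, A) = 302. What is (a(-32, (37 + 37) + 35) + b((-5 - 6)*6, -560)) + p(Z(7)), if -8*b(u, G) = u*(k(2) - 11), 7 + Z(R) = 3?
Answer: 829/4 ≈ 207.25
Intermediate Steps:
k(v) = 0
Z(R) = -4 (Z(R) = -7 + 3 = -4)
b(u, G) = 11*u/8 (b(u, G) = -u*(0 - 11)/8 = -u*(-11)/8 = -(-11)*u/8 = 11*u/8)
(a(-32, (37 + 37) + 35) + b((-5 - 6)*6, -560)) + p(Z(7)) = (302 + 11*((-5 - 6)*6)/8) - 4 = (302 + 11*(-11*6)/8) - 4 = (302 + (11/8)*(-66)) - 4 = (302 - 363/4) - 4 = 845/4 - 4 = 829/4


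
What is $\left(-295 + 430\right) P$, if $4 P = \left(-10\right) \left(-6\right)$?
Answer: $2025$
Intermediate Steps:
$P = 15$ ($P = \frac{\left(-10\right) \left(-6\right)}{4} = \frac{1}{4} \cdot 60 = 15$)
$\left(-295 + 430\right) P = \left(-295 + 430\right) 15 = 135 \cdot 15 = 2025$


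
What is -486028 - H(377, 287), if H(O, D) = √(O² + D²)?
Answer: -486028 - √224498 ≈ -4.8650e+5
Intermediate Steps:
H(O, D) = √(D² + O²)
-486028 - H(377, 287) = -486028 - √(287² + 377²) = -486028 - √(82369 + 142129) = -486028 - √224498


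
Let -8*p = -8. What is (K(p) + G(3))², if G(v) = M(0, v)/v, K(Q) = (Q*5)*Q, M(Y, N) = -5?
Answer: 100/9 ≈ 11.111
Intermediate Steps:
p = 1 (p = -⅛*(-8) = 1)
K(Q) = 5*Q² (K(Q) = (5*Q)*Q = 5*Q²)
G(v) = -5/v
(K(p) + G(3))² = (5*1² - 5/3)² = (5*1 - 5*⅓)² = (5 - 5/3)² = (10/3)² = 100/9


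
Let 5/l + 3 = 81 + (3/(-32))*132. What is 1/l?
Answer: 105/8 ≈ 13.125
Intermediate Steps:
l = 8/105 (l = 5/(-3 + (81 + (3/(-32))*132)) = 5/(-3 + (81 + (3*(-1/32))*132)) = 5/(-3 + (81 - 3/32*132)) = 5/(-3 + (81 - 99/8)) = 5/(-3 + 549/8) = 5/(525/8) = 5*(8/525) = 8/105 ≈ 0.076190)
1/l = 1/(8/105) = 105/8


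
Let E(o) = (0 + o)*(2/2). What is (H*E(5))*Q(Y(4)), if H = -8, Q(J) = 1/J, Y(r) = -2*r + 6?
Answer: 20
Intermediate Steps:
Y(r) = 6 - 2*r
E(o) = o (E(o) = o*(2*(½)) = o*1 = o)
(H*E(5))*Q(Y(4)) = (-8*5)/(6 - 2*4) = -40/(6 - 8) = -40/(-2) = -40*(-½) = 20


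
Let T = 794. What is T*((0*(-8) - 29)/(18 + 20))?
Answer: -11513/19 ≈ -605.95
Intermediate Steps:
T*((0*(-8) - 29)/(18 + 20)) = 794*((0*(-8) - 29)/(18 + 20)) = 794*((0 - 29)/38) = 794*(-29*1/38) = 794*(-29/38) = -11513/19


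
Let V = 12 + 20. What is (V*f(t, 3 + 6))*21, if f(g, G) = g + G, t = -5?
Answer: 2688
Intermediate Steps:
f(g, G) = G + g
V = 32
(V*f(t, 3 + 6))*21 = (32*((3 + 6) - 5))*21 = (32*(9 - 5))*21 = (32*4)*21 = 128*21 = 2688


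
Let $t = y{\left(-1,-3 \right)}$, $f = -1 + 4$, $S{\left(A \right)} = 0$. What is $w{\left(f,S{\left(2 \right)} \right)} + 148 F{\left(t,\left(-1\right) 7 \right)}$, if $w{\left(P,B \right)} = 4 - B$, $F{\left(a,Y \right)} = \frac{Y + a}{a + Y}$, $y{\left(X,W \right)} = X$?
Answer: $152$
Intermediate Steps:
$f = 3$
$t = -1$
$F{\left(a,Y \right)} = 1$ ($F{\left(a,Y \right)} = \frac{Y + a}{Y + a} = 1$)
$w{\left(f,S{\left(2 \right)} \right)} + 148 F{\left(t,\left(-1\right) 7 \right)} = \left(4 - 0\right) + 148 \cdot 1 = \left(4 + 0\right) + 148 = 4 + 148 = 152$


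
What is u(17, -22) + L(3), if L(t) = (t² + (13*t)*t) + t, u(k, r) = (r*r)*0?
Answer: 129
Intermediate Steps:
u(k, r) = 0 (u(k, r) = r²*0 = 0)
L(t) = t + 14*t² (L(t) = (t² + 13*t²) + t = 14*t² + t = t + 14*t²)
u(17, -22) + L(3) = 0 + 3*(1 + 14*3) = 0 + 3*(1 + 42) = 0 + 3*43 = 0 + 129 = 129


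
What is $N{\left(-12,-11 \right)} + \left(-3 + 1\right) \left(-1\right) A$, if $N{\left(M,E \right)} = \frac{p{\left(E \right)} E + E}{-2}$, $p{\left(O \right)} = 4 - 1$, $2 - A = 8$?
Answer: $10$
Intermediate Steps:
$A = -6$ ($A = 2 - 8 = -6$)
$p{\left(O \right)} = 3$
$N{\left(M,E \right)} = - 2 E$ ($N{\left(M,E \right)} = \frac{3 E + E}{-2} = 4 E \left(- \frac{1}{2}\right) = - 2 E$)
$N{\left(-12,-11 \right)} + \left(-3 + 1\right) \left(-1\right) A = \left(-2\right) \left(-11\right) + \left(-3 + 1\right) \left(-1\right) \left(-6\right) = 22 + \left(-2\right) \left(-1\right) \left(-6\right) = 22 + 2 \left(-6\right) = 22 - 12 = 10$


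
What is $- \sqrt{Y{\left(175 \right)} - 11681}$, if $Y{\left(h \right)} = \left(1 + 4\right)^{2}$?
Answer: $- 2 i \sqrt{2914} \approx - 107.96 i$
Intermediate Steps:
$Y{\left(h \right)} = 25$ ($Y{\left(h \right)} = 5^{2} = 25$)
$- \sqrt{Y{\left(175 \right)} - 11681} = - \sqrt{25 - 11681} = - \sqrt{-11656} = - 2 i \sqrt{2914}$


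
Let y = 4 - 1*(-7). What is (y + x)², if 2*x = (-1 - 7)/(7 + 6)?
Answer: 19321/169 ≈ 114.33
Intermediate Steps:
x = -4/13 (x = ((-1 - 7)/(7 + 6))/2 = (-8/13)/2 = (-8*1/13)/2 = (½)*(-8/13) = -4/13 ≈ -0.30769)
y = 11 (y = 4 + 7 = 11)
(y + x)² = (11 - 4/13)² = (139/13)² = 19321/169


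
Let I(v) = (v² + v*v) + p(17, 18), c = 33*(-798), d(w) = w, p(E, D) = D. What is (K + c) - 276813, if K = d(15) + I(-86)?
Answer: -288322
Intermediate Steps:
c = -26334
I(v) = 18 + 2*v² (I(v) = (v² + v*v) + 18 = (v² + v²) + 18 = 2*v² + 18 = 18 + 2*v²)
K = 14825 (K = 15 + (18 + 2*(-86)²) = 15 + (18 + 2*7396) = 15 + (18 + 14792) = 15 + 14810 = 14825)
(K + c) - 276813 = (14825 - 26334) - 276813 = -11509 - 276813 = -288322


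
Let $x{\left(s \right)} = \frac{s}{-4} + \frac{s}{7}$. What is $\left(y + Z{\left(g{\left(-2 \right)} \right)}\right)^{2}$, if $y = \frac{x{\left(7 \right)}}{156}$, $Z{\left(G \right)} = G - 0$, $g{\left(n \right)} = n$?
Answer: $\frac{173889}{43264} \approx 4.0193$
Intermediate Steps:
$x{\left(s \right)} = - \frac{3 s}{28}$ ($x{\left(s \right)} = s \left(- \frac{1}{4}\right) + s \frac{1}{7} = - \frac{s}{4} + \frac{s}{7} = - \frac{3 s}{28}$)
$Z{\left(G \right)} = G$ ($Z{\left(G \right)} = G + 0 = G$)
$y = - \frac{1}{208}$ ($y = \frac{\left(- \frac{3}{28}\right) 7}{156} = \left(- \frac{3}{4}\right) \frac{1}{156} = - \frac{1}{208} \approx -0.0048077$)
$\left(y + Z{\left(g{\left(-2 \right)} \right)}\right)^{2} = \left(- \frac{1}{208} - 2\right)^{2} = \left(- \frac{417}{208}\right)^{2} = \frac{173889}{43264}$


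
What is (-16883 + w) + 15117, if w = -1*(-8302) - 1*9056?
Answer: -2520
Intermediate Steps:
w = -754 (w = 8302 - 9056 = -754)
(-16883 + w) + 15117 = (-16883 - 754) + 15117 = -17637 + 15117 = -2520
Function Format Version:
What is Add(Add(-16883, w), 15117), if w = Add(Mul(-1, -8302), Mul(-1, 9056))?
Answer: -2520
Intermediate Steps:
w = -754 (w = Add(8302, -9056) = -754)
Add(Add(-16883, w), 15117) = Add(Add(-16883, -754), 15117) = Add(-17637, 15117) = -2520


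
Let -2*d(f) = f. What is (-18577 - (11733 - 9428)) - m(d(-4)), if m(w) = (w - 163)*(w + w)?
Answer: -20238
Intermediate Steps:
d(f) = -f/2
m(w) = 2*w*(-163 + w) (m(w) = (-163 + w)*(2*w) = 2*w*(-163 + w))
(-18577 - (11733 - 9428)) - m(d(-4)) = (-18577 - (11733 - 9428)) - 2*(-1/2*(-4))*(-163 - 1/2*(-4)) = (-18577 - 1*2305) - 2*2*(-163 + 2) = (-18577 - 2305) - 2*2*(-161) = -20882 - 1*(-644) = -20882 + 644 = -20238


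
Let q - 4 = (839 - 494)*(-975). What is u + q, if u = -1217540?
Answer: -1553911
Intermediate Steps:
q = -336371 (q = 4 + (839 - 494)*(-975) = 4 + 345*(-975) = 4 - 336375 = -336371)
u + q = -1217540 - 336371 = -1553911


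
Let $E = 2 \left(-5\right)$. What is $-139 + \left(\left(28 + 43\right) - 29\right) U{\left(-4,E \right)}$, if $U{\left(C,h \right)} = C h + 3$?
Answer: $1667$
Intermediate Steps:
$E = -10$
$U{\left(C,h \right)} = 3 + C h$
$-139 + \left(\left(28 + 43\right) - 29\right) U{\left(-4,E \right)} = -139 + \left(\left(28 + 43\right) - 29\right) \left(3 - -40\right) = -139 + \left(71 - 29\right) \left(3 + 40\right) = -139 + 42 \cdot 43 = -139 + 1806 = 1667$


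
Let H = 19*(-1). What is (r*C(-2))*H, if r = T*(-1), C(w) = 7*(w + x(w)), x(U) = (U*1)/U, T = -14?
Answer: 1862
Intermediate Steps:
x(U) = 1 (x(U) = U/U = 1)
H = -19
C(w) = 7 + 7*w (C(w) = 7*(w + 1) = 7*(1 + w) = 7 + 7*w)
r = 14 (r = -14*(-1) = 14)
(r*C(-2))*H = (14*(7 + 7*(-2)))*(-19) = (14*(7 - 14))*(-19) = (14*(-7))*(-19) = -98*(-19) = 1862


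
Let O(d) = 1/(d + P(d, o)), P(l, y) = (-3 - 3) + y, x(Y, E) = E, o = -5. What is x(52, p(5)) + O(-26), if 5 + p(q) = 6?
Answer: 36/37 ≈ 0.97297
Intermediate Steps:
p(q) = 1 (p(q) = -5 + 6 = 1)
P(l, y) = -6 + y
O(d) = 1/(-11 + d) (O(d) = 1/(d + (-6 - 5)) = 1/(d - 11) = 1/(-11 + d))
x(52, p(5)) + O(-26) = 1 + 1/(-11 - 26) = 1 + 1/(-37) = 1 - 1/37 = 36/37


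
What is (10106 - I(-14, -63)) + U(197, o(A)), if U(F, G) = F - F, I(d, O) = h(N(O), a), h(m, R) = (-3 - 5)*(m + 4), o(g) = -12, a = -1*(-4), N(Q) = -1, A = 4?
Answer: 10130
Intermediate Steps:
a = 4
h(m, R) = -32 - 8*m (h(m, R) = -8*(4 + m) = -32 - 8*m)
I(d, O) = -24 (I(d, O) = -32 - 8*(-1) = -32 + 8 = -24)
U(F, G) = 0
(10106 - I(-14, -63)) + U(197, o(A)) = (10106 - 1*(-24)) + 0 = (10106 + 24) + 0 = 10130 + 0 = 10130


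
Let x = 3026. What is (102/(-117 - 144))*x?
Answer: -102884/87 ≈ -1182.6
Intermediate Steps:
(102/(-117 - 144))*x = (102/(-117 - 144))*3026 = (102/(-261))*3026 = (102*(-1/261))*3026 = -34/87*3026 = -102884/87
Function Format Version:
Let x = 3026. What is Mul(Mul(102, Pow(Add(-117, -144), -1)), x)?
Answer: Rational(-102884, 87) ≈ -1182.6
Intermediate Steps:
Mul(Mul(102, Pow(Add(-117, -144), -1)), x) = Mul(Mul(102, Pow(Add(-117, -144), -1)), 3026) = Mul(Mul(102, Pow(-261, -1)), 3026) = Mul(Mul(102, Rational(-1, 261)), 3026) = Mul(Rational(-34, 87), 3026) = Rational(-102884, 87)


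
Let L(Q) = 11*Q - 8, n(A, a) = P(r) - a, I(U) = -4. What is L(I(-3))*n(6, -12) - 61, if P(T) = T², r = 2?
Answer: -893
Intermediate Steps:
n(A, a) = 4 - a (n(A, a) = 2² - a = 4 - a)
L(Q) = -8 + 11*Q
L(I(-3))*n(6, -12) - 61 = (-8 + 11*(-4))*(4 - 1*(-12)) - 61 = (-8 - 44)*(4 + 12) - 61 = -52*16 - 61 = -832 - 61 = -893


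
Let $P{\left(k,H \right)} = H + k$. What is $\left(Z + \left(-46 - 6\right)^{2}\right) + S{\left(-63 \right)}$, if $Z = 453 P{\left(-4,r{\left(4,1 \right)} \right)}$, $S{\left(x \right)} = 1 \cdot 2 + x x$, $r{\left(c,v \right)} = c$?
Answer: $6675$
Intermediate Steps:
$S{\left(x \right)} = 2 + x^{2}$
$Z = 0$ ($Z = 453 \left(4 - 4\right) = 453 \cdot 0 = 0$)
$\left(Z + \left(-46 - 6\right)^{2}\right) + S{\left(-63 \right)} = \left(0 + \left(-46 - 6\right)^{2}\right) + \left(2 + \left(-63\right)^{2}\right) = \left(0 + \left(-52\right)^{2}\right) + \left(2 + 3969\right) = \left(0 + 2704\right) + 3971 = 2704 + 3971 = 6675$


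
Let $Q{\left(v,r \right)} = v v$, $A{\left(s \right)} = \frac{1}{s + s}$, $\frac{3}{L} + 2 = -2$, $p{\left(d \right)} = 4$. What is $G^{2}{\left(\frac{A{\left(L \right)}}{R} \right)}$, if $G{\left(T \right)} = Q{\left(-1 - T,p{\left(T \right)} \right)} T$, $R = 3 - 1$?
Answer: $\frac{16}{729} \approx 0.021948$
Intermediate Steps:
$L = - \frac{3}{4}$ ($L = \frac{3}{-2 - 2} = \frac{3}{-4} = 3 \left(- \frac{1}{4}\right) = - \frac{3}{4} \approx -0.75$)
$A{\left(s \right)} = \frac{1}{2 s}$
$R = 2$
$Q{\left(v,r \right)} = v^{2}$
$G{\left(T \right)} = T \left(-1 - T\right)^{2}$ ($G{\left(T \right)} = \left(-1 - T\right)^{2} T = T \left(-1 - T\right)^{2}$)
$G^{2}{\left(\frac{A{\left(L \right)}}{R} \right)} = \left(\frac{\frac{1}{2} \frac{1}{- \frac{3}{4}}}{2} \left(1 + \frac{\frac{1}{2} \frac{1}{- \frac{3}{4}}}{2}\right)^{2}\right)^{2} = \left(\frac{1}{2} \left(- \frac{4}{3}\right) \frac{1}{2} \left(1 + \frac{1}{2} \left(- \frac{4}{3}\right) \frac{1}{2}\right)^{2}\right)^{2} = \left(\left(- \frac{2}{3}\right) \frac{1}{2} \left(1 - \frac{1}{3}\right)^{2}\right)^{2} = \left(- \frac{\left(1 - \frac{1}{3}\right)^{2}}{3}\right)^{2} = \left(- \frac{\left(\frac{2}{3}\right)^{2}}{3}\right)^{2} = \left(\left(- \frac{1}{3}\right) \frac{4}{9}\right)^{2} = \left(- \frac{4}{27}\right)^{2} = \frac{16}{729}$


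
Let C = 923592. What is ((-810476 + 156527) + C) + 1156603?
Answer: 1426246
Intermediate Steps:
((-810476 + 156527) + C) + 1156603 = ((-810476 + 156527) + 923592) + 1156603 = (-653949 + 923592) + 1156603 = 269643 + 1156603 = 1426246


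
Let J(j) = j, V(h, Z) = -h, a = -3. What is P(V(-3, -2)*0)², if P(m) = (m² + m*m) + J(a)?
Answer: 9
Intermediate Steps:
P(m) = -3 + 2*m² (P(m) = (m² + m*m) - 3 = (m² + m²) - 3 = 2*m² - 3 = -3 + 2*m²)
P(V(-3, -2)*0)² = (-3 + 2*(-1*(-3)*0)²)² = (-3 + 2*(3*0)²)² = (-3 + 2*0²)² = (-3 + 2*0)² = (-3 + 0)² = (-3)² = 9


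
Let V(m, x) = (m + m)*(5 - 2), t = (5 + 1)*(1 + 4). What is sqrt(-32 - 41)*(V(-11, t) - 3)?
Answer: -69*I*sqrt(73) ≈ -589.54*I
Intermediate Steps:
t = 30 (t = 6*5 = 30)
V(m, x) = 6*m (V(m, x) = (2*m)*3 = 6*m)
sqrt(-32 - 41)*(V(-11, t) - 3) = sqrt(-32 - 41)*(6*(-11) - 3) = sqrt(-73)*(-66 - 3) = (I*sqrt(73))*(-69) = -69*I*sqrt(73)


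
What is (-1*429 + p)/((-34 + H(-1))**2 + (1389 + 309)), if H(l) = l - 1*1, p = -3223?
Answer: -1826/1497 ≈ -1.2198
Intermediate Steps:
H(l) = -1 + l (H(l) = l - 1 = -1 + l)
(-1*429 + p)/((-34 + H(-1))**2 + (1389 + 309)) = (-1*429 - 3223)/((-34 + (-1 - 1))**2 + (1389 + 309)) = (-429 - 3223)/((-34 - 2)**2 + 1698) = -3652/((-36)**2 + 1698) = -3652/(1296 + 1698) = -3652/2994 = -3652*1/2994 = -1826/1497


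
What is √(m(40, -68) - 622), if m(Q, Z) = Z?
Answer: I*√690 ≈ 26.268*I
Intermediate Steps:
√(m(40, -68) - 622) = √(-68 - 622) = √(-690) = I*√690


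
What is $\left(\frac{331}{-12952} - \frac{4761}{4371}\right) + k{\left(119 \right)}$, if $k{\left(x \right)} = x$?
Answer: $\frac{2224619525}{18871064} \approx 117.89$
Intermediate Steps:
$\left(\frac{331}{-12952} - \frac{4761}{4371}\right) + k{\left(119 \right)} = \left(\frac{331}{-12952} - \frac{4761}{4371}\right) + 119 = \left(331 \left(- \frac{1}{12952}\right) - \frac{1587}{1457}\right) + 119 = \left(- \frac{331}{12952} - \frac{1587}{1457}\right) + 119 = - \frac{21037091}{18871064} + 119 = \frac{2224619525}{18871064}$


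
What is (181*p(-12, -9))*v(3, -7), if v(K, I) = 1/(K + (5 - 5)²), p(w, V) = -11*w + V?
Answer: 7421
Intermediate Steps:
p(w, V) = V - 11*w
v(K, I) = 1/K (v(K, I) = 1/(K + 0²) = 1/(K + 0) = 1/K)
(181*p(-12, -9))*v(3, -7) = (181*(-9 - 11*(-12)))/3 = (181*(-9 + 132))*(⅓) = (181*123)*(⅓) = 22263*(⅓) = 7421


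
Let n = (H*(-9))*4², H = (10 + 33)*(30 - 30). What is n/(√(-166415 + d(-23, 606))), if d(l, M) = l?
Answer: 0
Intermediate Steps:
H = 0 (H = 43*0 = 0)
n = 0 (n = (0*(-9))*4² = 0*16 = 0)
n/(√(-166415 + d(-23, 606))) = 0/(√(-166415 - 23)) = 0/(√(-166438)) = 0/((I*√166438)) = 0*(-I*√166438/166438) = 0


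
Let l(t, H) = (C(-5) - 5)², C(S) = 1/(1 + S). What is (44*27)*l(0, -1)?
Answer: 130977/4 ≈ 32744.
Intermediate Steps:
l(t, H) = 441/16 (l(t, H) = (1/(1 - 5) - 5)² = (1/(-4) - 5)² = (-¼ - 5)² = (-21/4)² = 441/16)
(44*27)*l(0, -1) = (44*27)*(441/16) = 1188*(441/16) = 130977/4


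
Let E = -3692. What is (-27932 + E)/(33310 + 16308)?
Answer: -15812/24809 ≈ -0.63735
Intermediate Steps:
(-27932 + E)/(33310 + 16308) = (-27932 - 3692)/(33310 + 16308) = -31624/49618 = -31624*1/49618 = -15812/24809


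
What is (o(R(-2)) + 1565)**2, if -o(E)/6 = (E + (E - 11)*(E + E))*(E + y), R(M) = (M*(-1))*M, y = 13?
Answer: 22080601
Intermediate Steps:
R(M) = -M**2 (R(M) = (-M)*M = -M**2)
o(E) = -6*(13 + E)*(E + 2*E*(-11 + E)) (o(E) = -6*(E + (E - 11)*(E + E))*(E + 13) = -6*(E + (-11 + E)*(2*E))*(13 + E) = -6*(E + 2*E*(-11 + E))*(13 + E) = -6*(13 + E)*(E + 2*E*(-11 + E)))
(o(R(-2)) + 1565)**2 = (6*(-1*(-2)**2)*(273 - (-5)*(-2)**2 - 2*(-1*(-2)**2)**2) + 1565)**2 = (6*(-1*4)*(273 - (-5)*4 - 2*(-1*4)**2) + 1565)**2 = (6*(-4)*(273 - 5*(-4) - 2*(-4)**2) + 1565)**2 = (6*(-4)*(273 + 20 - 2*16) + 1565)**2 = (6*(-4)*(273 + 20 - 32) + 1565)**2 = (6*(-4)*261 + 1565)**2 = (-6264 + 1565)**2 = (-4699)**2 = 22080601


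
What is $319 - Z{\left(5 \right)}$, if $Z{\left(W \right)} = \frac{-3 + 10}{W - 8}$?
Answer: $\frac{964}{3} \approx 321.33$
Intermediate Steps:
$Z{\left(W \right)} = \frac{7}{-8 + W}$
$319 - Z{\left(5 \right)} = 319 - \frac{7}{-8 + 5} = 319 - \frac{7}{-3} = 319 - 7 \left(- \frac{1}{3}\right) = 319 - - \frac{7}{3} = 319 + \frac{7}{3} = \frac{964}{3}$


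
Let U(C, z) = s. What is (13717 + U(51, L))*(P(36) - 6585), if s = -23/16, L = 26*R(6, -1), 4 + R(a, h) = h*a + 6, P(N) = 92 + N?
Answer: -1416982193/16 ≈ -8.8561e+7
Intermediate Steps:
R(a, h) = 2 + a*h (R(a, h) = -4 + (h*a + 6) = -4 + (a*h + 6) = -4 + (6 + a*h) = 2 + a*h)
L = -104 (L = 26*(2 + 6*(-1)) = 26*(2 - 6) = 26*(-4) = -104)
s = -23/16 (s = -23*1/16 = -23/16 ≈ -1.4375)
U(C, z) = -23/16
(13717 + U(51, L))*(P(36) - 6585) = (13717 - 23/16)*((92 + 36) - 6585) = 219449*(128 - 6585)/16 = (219449/16)*(-6457) = -1416982193/16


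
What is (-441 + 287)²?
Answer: 23716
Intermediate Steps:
(-441 + 287)² = (-154)² = 23716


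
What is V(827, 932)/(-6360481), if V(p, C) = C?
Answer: -932/6360481 ≈ -0.00014653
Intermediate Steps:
V(827, 932)/(-6360481) = 932/(-6360481) = 932*(-1/6360481) = -932/6360481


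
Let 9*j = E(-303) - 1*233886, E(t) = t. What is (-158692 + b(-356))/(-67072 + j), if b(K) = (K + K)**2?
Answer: -116084/31031 ≈ -3.7409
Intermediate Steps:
j = -26021 (j = (-303 - 1*233886)/9 = (-303 - 233886)/9 = (1/9)*(-234189) = -26021)
b(K) = 4*K**2 (b(K) = (2*K)**2 = 4*K**2)
(-158692 + b(-356))/(-67072 + j) = (-158692 + 4*(-356)**2)/(-67072 - 26021) = (-158692 + 4*126736)/(-93093) = (-158692 + 506944)*(-1/93093) = 348252*(-1/93093) = -116084/31031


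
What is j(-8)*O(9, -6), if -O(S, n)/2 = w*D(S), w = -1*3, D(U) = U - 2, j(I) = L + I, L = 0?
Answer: -336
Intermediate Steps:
j(I) = I (j(I) = 0 + I = I)
D(U) = -2 + U
w = -3
O(S, n) = -12 + 6*S (O(S, n) = -(-6)*(-2 + S) = -2*(6 - 3*S) = -12 + 6*S)
j(-8)*O(9, -6) = -8*(-12 + 6*9) = -8*(-12 + 54) = -8*42 = -336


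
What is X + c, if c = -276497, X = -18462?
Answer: -294959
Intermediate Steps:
X + c = -18462 - 276497 = -294959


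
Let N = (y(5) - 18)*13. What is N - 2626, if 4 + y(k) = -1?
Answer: -2925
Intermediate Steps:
y(k) = -5 (y(k) = -4 - 1 = -5)
N = -299 (N = (-5 - 18)*13 = -23*13 = -299)
N - 2626 = -299 - 2626 = -2925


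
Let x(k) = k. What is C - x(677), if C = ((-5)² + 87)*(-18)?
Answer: -2693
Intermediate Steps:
C = -2016 (C = (25 + 87)*(-18) = 112*(-18) = -2016)
C - x(677) = -2016 - 1*677 = -2016 - 677 = -2693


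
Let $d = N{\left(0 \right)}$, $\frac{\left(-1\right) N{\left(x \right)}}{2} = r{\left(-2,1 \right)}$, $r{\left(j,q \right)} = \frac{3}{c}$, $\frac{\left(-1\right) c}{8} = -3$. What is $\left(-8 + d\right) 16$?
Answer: $-132$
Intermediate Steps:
$c = 24$ ($c = \left(-8\right) \left(-3\right) = 24$)
$r{\left(j,q \right)} = \frac{1}{8}$ ($r{\left(j,q \right)} = \frac{3}{24} = 3 \cdot \frac{1}{24} = \frac{1}{8}$)
$N{\left(x \right)} = - \frac{1}{4}$ ($N{\left(x \right)} = \left(-2\right) \frac{1}{8} = - \frac{1}{4}$)
$d = - \frac{1}{4} \approx -0.25$
$\left(-8 + d\right) 16 = \left(-8 - \frac{1}{4}\right) 16 = \left(- \frac{33}{4}\right) 16 = -132$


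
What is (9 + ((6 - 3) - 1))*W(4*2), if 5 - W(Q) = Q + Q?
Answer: -121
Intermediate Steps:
W(Q) = 5 - 2*Q (W(Q) = 5 - (Q + Q) = 5 - 2*Q)
(9 + ((6 - 3) - 1))*W(4*2) = (9 + ((6 - 3) - 1))*(5 - 8*2) = (9 + (3 - 1))*(5 - 2*8) = (9 + 2)*(5 - 16) = 11*(-11) = -121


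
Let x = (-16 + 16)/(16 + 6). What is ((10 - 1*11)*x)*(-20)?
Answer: 0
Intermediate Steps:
x = 0 (x = 0/22 = 0*(1/22) = 0)
((10 - 1*11)*x)*(-20) = ((10 - 1*11)*0)*(-20) = ((10 - 11)*0)*(-20) = -1*0*(-20) = 0*(-20) = 0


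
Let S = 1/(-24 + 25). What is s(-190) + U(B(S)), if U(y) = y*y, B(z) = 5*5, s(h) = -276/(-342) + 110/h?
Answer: 35638/57 ≈ 625.23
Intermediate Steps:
s(h) = 46/57 + 110/h (s(h) = -276*(-1/342) + 110/h = 46/57 + 110/h)
S = 1 (S = 1/1 = 1)
B(z) = 25
U(y) = y²
s(-190) + U(B(S)) = (46/57 + 110/(-190)) + 25² = (46/57 + 110*(-1/190)) + 625 = (46/57 - 11/19) + 625 = 13/57 + 625 = 35638/57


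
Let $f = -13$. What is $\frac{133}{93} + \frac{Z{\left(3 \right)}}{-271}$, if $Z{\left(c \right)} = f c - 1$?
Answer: $\frac{39763}{25203} \approx 1.5777$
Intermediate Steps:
$Z{\left(c \right)} = -1 - 13 c$ ($Z{\left(c \right)} = - 13 c - 1 = -1 - 13 c$)
$\frac{133}{93} + \frac{Z{\left(3 \right)}}{-271} = \frac{133}{93} + \frac{-1 - 39}{-271} = 133 \cdot \frac{1}{93} + \left(-1 - 39\right) \left(- \frac{1}{271}\right) = \frac{133}{93} - - \frac{40}{271} = \frac{133}{93} + \frac{40}{271} = \frac{39763}{25203}$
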